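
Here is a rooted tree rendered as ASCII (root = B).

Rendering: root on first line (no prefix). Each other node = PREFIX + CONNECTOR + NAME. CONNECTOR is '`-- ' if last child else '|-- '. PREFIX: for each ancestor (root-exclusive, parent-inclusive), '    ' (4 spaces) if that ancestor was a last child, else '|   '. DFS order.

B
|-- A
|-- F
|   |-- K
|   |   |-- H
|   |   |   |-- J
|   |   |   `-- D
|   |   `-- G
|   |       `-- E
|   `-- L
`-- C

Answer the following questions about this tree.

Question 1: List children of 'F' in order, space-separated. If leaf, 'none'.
Node F's children (from adjacency): K, L

Answer: K L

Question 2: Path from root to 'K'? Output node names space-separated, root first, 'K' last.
Answer: B F K

Derivation:
Walk down from root: B -> F -> K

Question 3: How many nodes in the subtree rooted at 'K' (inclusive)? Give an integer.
Subtree rooted at K contains: D, E, G, H, J, K
Count = 6

Answer: 6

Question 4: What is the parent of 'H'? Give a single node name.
Answer: K

Derivation:
Scan adjacency: H appears as child of K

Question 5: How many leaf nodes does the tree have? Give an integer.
Answer: 6

Derivation:
Leaves (nodes with no children): A, C, D, E, J, L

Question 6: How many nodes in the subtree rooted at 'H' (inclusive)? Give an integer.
Subtree rooted at H contains: D, H, J
Count = 3

Answer: 3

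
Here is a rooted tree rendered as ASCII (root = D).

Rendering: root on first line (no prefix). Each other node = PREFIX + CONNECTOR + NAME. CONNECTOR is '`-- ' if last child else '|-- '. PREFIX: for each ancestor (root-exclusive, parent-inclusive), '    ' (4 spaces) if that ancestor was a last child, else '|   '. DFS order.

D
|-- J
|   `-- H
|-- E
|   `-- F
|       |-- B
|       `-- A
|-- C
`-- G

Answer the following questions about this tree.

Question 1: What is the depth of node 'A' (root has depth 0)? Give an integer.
Answer: 3

Derivation:
Path from root to A: D -> E -> F -> A
Depth = number of edges = 3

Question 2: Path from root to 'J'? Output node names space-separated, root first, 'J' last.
Answer: D J

Derivation:
Walk down from root: D -> J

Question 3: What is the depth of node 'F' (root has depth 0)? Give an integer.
Path from root to F: D -> E -> F
Depth = number of edges = 2

Answer: 2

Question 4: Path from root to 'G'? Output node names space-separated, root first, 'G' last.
Walk down from root: D -> G

Answer: D G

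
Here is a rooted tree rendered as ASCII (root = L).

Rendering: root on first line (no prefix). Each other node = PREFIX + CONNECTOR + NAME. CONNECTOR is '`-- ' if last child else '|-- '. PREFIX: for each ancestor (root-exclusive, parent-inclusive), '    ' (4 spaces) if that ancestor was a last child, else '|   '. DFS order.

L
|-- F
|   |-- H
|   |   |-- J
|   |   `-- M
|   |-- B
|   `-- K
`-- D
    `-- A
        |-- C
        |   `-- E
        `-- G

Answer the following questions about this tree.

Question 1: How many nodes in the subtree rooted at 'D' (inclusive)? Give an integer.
Subtree rooted at D contains: A, C, D, E, G
Count = 5

Answer: 5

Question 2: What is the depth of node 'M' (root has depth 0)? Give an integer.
Path from root to M: L -> F -> H -> M
Depth = number of edges = 3

Answer: 3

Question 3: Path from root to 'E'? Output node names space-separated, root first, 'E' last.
Walk down from root: L -> D -> A -> C -> E

Answer: L D A C E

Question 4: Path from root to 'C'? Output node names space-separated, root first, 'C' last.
Answer: L D A C

Derivation:
Walk down from root: L -> D -> A -> C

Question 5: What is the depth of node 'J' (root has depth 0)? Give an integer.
Answer: 3

Derivation:
Path from root to J: L -> F -> H -> J
Depth = number of edges = 3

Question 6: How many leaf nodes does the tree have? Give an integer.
Answer: 6

Derivation:
Leaves (nodes with no children): B, E, G, J, K, M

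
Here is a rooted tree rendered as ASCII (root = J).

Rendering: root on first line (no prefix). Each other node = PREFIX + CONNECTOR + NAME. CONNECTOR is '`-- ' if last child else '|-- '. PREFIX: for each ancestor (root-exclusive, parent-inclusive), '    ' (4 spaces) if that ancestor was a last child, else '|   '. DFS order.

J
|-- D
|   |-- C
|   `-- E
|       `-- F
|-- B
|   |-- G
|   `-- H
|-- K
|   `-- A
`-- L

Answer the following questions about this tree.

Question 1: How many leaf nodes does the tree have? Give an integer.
Leaves (nodes with no children): A, C, F, G, H, L

Answer: 6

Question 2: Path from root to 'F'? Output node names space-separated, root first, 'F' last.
Answer: J D E F

Derivation:
Walk down from root: J -> D -> E -> F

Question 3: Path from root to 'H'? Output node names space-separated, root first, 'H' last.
Answer: J B H

Derivation:
Walk down from root: J -> B -> H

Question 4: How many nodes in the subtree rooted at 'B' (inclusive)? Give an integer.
Answer: 3

Derivation:
Subtree rooted at B contains: B, G, H
Count = 3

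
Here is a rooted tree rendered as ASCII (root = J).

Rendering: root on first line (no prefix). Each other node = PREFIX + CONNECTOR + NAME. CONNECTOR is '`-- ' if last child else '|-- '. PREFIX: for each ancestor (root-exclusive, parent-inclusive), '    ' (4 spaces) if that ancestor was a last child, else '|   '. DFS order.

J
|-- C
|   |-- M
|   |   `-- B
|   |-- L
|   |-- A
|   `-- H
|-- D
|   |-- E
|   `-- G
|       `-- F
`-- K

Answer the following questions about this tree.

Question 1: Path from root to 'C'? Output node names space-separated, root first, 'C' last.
Walk down from root: J -> C

Answer: J C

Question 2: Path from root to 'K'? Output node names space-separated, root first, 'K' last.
Walk down from root: J -> K

Answer: J K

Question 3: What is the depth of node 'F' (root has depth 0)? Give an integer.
Path from root to F: J -> D -> G -> F
Depth = number of edges = 3

Answer: 3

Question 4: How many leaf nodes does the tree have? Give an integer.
Answer: 7

Derivation:
Leaves (nodes with no children): A, B, E, F, H, K, L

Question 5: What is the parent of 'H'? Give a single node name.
Answer: C

Derivation:
Scan adjacency: H appears as child of C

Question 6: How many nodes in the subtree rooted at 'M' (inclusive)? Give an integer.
Subtree rooted at M contains: B, M
Count = 2

Answer: 2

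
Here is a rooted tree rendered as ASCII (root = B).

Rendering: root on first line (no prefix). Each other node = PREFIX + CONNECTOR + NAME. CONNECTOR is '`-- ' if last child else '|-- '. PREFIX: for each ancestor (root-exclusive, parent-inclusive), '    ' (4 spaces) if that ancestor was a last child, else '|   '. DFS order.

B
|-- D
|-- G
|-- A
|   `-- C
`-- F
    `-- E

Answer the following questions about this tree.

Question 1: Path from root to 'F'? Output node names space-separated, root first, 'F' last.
Answer: B F

Derivation:
Walk down from root: B -> F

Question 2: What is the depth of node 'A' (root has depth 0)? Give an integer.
Answer: 1

Derivation:
Path from root to A: B -> A
Depth = number of edges = 1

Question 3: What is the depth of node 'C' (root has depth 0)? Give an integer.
Answer: 2

Derivation:
Path from root to C: B -> A -> C
Depth = number of edges = 2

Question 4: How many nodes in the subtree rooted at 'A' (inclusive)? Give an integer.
Answer: 2

Derivation:
Subtree rooted at A contains: A, C
Count = 2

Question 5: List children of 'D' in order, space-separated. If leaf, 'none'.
Answer: none

Derivation:
Node D's children (from adjacency): (leaf)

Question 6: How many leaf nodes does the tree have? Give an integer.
Answer: 4

Derivation:
Leaves (nodes with no children): C, D, E, G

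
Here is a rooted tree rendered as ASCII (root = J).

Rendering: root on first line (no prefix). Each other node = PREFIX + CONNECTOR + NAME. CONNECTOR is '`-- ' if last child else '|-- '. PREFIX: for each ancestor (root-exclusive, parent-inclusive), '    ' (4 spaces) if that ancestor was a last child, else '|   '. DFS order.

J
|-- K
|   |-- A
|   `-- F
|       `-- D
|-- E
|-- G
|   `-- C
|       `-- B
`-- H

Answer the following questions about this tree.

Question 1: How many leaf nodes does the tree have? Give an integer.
Answer: 5

Derivation:
Leaves (nodes with no children): A, B, D, E, H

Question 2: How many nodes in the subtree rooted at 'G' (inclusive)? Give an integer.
Subtree rooted at G contains: B, C, G
Count = 3

Answer: 3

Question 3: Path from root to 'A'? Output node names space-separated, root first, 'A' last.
Answer: J K A

Derivation:
Walk down from root: J -> K -> A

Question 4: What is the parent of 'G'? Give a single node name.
Answer: J

Derivation:
Scan adjacency: G appears as child of J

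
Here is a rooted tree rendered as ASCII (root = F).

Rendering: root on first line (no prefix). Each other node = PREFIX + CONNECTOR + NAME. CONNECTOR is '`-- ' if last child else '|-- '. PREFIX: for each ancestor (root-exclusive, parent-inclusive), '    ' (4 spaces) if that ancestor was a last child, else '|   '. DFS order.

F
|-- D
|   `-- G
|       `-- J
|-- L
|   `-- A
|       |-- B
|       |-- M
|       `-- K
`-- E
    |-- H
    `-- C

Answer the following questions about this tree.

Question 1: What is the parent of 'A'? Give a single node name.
Answer: L

Derivation:
Scan adjacency: A appears as child of L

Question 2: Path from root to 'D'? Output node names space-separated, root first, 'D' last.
Walk down from root: F -> D

Answer: F D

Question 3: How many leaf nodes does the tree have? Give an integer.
Leaves (nodes with no children): B, C, H, J, K, M

Answer: 6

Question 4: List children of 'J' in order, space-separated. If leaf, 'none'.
Node J's children (from adjacency): (leaf)

Answer: none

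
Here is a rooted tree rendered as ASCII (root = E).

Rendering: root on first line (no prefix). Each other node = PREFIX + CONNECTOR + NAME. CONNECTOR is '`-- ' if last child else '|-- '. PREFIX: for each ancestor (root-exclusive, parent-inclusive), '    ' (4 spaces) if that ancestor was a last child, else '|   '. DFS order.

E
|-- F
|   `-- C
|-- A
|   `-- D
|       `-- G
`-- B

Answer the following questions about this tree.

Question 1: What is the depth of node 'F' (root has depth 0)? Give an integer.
Path from root to F: E -> F
Depth = number of edges = 1

Answer: 1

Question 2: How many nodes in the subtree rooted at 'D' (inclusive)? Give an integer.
Subtree rooted at D contains: D, G
Count = 2

Answer: 2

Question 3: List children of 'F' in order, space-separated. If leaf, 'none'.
Node F's children (from adjacency): C

Answer: C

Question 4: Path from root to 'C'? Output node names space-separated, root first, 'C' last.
Answer: E F C

Derivation:
Walk down from root: E -> F -> C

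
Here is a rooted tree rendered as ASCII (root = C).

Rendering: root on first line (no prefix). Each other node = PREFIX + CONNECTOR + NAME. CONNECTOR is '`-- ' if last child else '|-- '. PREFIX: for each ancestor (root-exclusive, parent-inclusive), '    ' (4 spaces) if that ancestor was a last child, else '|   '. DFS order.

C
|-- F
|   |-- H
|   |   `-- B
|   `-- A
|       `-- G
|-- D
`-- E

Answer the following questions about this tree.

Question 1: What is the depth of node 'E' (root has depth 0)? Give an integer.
Answer: 1

Derivation:
Path from root to E: C -> E
Depth = number of edges = 1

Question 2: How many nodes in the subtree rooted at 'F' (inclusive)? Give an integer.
Answer: 5

Derivation:
Subtree rooted at F contains: A, B, F, G, H
Count = 5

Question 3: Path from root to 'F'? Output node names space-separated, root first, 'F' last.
Walk down from root: C -> F

Answer: C F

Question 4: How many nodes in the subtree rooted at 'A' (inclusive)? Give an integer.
Answer: 2

Derivation:
Subtree rooted at A contains: A, G
Count = 2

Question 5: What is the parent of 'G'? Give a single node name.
Scan adjacency: G appears as child of A

Answer: A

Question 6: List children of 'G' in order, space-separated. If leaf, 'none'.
Answer: none

Derivation:
Node G's children (from adjacency): (leaf)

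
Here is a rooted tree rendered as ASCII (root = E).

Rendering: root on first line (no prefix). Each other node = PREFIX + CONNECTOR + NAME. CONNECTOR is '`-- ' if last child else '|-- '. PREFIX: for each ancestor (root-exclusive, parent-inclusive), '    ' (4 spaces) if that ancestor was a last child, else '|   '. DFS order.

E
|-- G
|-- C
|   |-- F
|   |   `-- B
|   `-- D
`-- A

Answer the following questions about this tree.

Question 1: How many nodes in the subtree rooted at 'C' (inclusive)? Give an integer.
Subtree rooted at C contains: B, C, D, F
Count = 4

Answer: 4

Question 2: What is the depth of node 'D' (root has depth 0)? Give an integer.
Path from root to D: E -> C -> D
Depth = number of edges = 2

Answer: 2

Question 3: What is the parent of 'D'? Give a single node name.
Answer: C

Derivation:
Scan adjacency: D appears as child of C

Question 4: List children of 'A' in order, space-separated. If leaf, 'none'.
Node A's children (from adjacency): (leaf)

Answer: none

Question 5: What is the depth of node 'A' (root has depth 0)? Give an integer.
Path from root to A: E -> A
Depth = number of edges = 1

Answer: 1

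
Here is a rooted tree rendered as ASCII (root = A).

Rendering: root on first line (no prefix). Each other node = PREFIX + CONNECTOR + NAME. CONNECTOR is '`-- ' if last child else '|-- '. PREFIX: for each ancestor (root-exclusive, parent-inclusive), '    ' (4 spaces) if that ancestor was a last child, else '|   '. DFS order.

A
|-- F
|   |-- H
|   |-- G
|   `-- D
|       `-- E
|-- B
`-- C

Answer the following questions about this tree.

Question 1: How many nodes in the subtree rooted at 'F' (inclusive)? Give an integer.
Answer: 5

Derivation:
Subtree rooted at F contains: D, E, F, G, H
Count = 5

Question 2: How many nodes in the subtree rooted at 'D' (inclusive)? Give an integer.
Subtree rooted at D contains: D, E
Count = 2

Answer: 2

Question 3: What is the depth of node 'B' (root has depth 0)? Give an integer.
Answer: 1

Derivation:
Path from root to B: A -> B
Depth = number of edges = 1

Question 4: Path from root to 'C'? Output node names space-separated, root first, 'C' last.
Answer: A C

Derivation:
Walk down from root: A -> C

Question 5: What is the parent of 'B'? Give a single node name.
Answer: A

Derivation:
Scan adjacency: B appears as child of A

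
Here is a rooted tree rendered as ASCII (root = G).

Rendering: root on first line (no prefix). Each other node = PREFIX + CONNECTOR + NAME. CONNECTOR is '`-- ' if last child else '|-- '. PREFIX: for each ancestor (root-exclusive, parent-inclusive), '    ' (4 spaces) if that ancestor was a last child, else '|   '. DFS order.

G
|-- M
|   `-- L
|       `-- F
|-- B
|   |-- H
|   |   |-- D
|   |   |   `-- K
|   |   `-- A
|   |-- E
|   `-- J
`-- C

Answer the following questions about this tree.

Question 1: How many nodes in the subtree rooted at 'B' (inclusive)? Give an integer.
Answer: 7

Derivation:
Subtree rooted at B contains: A, B, D, E, H, J, K
Count = 7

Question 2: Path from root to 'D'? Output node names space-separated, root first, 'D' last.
Walk down from root: G -> B -> H -> D

Answer: G B H D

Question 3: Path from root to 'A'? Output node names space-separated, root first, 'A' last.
Walk down from root: G -> B -> H -> A

Answer: G B H A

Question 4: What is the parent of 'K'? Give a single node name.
Answer: D

Derivation:
Scan adjacency: K appears as child of D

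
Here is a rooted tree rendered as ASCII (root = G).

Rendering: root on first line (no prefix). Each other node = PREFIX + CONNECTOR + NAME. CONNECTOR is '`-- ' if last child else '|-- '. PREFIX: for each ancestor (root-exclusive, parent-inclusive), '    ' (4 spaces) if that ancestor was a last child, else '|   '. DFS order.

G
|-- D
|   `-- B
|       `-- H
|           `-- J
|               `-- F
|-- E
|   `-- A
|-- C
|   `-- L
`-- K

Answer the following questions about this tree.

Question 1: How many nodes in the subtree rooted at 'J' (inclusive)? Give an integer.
Subtree rooted at J contains: F, J
Count = 2

Answer: 2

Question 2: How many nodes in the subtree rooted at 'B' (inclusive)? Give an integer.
Answer: 4

Derivation:
Subtree rooted at B contains: B, F, H, J
Count = 4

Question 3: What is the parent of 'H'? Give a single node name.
Scan adjacency: H appears as child of B

Answer: B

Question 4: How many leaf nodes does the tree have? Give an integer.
Leaves (nodes with no children): A, F, K, L

Answer: 4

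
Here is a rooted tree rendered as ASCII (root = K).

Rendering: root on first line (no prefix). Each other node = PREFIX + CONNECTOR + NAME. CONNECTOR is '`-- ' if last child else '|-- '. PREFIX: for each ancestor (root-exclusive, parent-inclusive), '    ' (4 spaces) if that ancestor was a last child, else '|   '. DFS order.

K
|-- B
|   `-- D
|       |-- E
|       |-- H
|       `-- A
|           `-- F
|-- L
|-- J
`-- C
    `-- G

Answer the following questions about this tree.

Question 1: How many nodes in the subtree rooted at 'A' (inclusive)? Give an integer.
Subtree rooted at A contains: A, F
Count = 2

Answer: 2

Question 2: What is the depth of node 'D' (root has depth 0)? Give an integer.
Answer: 2

Derivation:
Path from root to D: K -> B -> D
Depth = number of edges = 2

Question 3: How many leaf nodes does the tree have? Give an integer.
Leaves (nodes with no children): E, F, G, H, J, L

Answer: 6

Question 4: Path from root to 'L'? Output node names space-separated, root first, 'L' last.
Answer: K L

Derivation:
Walk down from root: K -> L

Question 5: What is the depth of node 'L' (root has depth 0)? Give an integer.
Answer: 1

Derivation:
Path from root to L: K -> L
Depth = number of edges = 1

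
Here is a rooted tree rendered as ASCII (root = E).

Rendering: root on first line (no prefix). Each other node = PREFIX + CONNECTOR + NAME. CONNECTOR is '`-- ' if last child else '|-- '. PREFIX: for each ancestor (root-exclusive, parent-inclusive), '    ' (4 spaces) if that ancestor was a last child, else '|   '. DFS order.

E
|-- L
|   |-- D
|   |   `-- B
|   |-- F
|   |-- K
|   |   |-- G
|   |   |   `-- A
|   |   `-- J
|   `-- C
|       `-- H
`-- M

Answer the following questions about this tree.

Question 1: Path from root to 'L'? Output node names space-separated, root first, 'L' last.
Walk down from root: E -> L

Answer: E L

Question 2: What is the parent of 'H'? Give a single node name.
Scan adjacency: H appears as child of C

Answer: C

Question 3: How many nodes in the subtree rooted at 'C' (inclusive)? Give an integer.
Subtree rooted at C contains: C, H
Count = 2

Answer: 2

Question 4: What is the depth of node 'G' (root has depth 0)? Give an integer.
Answer: 3

Derivation:
Path from root to G: E -> L -> K -> G
Depth = number of edges = 3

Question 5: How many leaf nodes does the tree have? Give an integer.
Answer: 6

Derivation:
Leaves (nodes with no children): A, B, F, H, J, M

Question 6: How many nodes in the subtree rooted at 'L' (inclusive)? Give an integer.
Subtree rooted at L contains: A, B, C, D, F, G, H, J, K, L
Count = 10

Answer: 10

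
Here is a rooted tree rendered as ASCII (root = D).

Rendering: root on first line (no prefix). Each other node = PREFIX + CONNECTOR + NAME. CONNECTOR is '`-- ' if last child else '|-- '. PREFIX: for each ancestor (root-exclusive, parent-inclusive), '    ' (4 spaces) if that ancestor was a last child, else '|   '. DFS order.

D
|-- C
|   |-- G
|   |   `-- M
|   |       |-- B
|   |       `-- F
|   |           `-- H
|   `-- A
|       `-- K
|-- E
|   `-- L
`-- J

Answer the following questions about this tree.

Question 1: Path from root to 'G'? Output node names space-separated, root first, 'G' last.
Answer: D C G

Derivation:
Walk down from root: D -> C -> G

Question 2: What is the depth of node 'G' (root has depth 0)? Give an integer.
Answer: 2

Derivation:
Path from root to G: D -> C -> G
Depth = number of edges = 2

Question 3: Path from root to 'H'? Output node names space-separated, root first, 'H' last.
Answer: D C G M F H

Derivation:
Walk down from root: D -> C -> G -> M -> F -> H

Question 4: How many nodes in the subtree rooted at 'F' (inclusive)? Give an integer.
Subtree rooted at F contains: F, H
Count = 2

Answer: 2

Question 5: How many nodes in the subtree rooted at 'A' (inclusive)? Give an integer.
Subtree rooted at A contains: A, K
Count = 2

Answer: 2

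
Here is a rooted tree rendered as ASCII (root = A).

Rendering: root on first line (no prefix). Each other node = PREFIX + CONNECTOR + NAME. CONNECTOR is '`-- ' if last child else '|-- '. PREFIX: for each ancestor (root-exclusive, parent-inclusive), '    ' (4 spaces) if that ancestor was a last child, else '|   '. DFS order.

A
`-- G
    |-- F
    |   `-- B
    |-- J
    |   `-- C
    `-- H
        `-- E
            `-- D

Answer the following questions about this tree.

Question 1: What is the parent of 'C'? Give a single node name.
Answer: J

Derivation:
Scan adjacency: C appears as child of J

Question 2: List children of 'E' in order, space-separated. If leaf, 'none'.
Answer: D

Derivation:
Node E's children (from adjacency): D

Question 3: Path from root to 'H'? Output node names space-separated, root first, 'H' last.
Walk down from root: A -> G -> H

Answer: A G H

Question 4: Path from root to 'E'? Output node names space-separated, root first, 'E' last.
Answer: A G H E

Derivation:
Walk down from root: A -> G -> H -> E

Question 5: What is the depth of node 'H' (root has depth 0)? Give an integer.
Path from root to H: A -> G -> H
Depth = number of edges = 2

Answer: 2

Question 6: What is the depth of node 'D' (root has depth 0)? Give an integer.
Path from root to D: A -> G -> H -> E -> D
Depth = number of edges = 4

Answer: 4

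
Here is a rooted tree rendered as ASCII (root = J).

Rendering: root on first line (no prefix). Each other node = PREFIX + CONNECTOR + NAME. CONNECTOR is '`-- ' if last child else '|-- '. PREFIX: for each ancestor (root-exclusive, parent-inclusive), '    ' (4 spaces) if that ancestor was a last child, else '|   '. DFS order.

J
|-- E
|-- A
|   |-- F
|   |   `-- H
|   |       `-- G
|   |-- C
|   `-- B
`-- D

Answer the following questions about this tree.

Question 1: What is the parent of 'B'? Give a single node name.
Scan adjacency: B appears as child of A

Answer: A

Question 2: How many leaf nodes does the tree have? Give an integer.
Answer: 5

Derivation:
Leaves (nodes with no children): B, C, D, E, G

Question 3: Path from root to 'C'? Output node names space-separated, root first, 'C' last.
Walk down from root: J -> A -> C

Answer: J A C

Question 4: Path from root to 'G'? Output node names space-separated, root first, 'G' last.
Answer: J A F H G

Derivation:
Walk down from root: J -> A -> F -> H -> G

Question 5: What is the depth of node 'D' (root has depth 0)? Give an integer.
Path from root to D: J -> D
Depth = number of edges = 1

Answer: 1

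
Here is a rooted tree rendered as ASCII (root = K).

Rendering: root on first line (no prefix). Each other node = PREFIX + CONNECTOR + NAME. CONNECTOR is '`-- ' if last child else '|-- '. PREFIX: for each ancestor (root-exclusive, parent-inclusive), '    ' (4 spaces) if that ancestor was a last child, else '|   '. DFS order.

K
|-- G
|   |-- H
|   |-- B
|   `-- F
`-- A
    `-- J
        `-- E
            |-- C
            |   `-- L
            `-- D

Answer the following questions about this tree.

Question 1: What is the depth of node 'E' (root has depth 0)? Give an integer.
Path from root to E: K -> A -> J -> E
Depth = number of edges = 3

Answer: 3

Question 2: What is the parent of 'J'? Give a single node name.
Answer: A

Derivation:
Scan adjacency: J appears as child of A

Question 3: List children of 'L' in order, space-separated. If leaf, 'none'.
Node L's children (from adjacency): (leaf)

Answer: none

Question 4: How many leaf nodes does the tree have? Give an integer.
Leaves (nodes with no children): B, D, F, H, L

Answer: 5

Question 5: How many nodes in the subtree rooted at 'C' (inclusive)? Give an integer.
Subtree rooted at C contains: C, L
Count = 2

Answer: 2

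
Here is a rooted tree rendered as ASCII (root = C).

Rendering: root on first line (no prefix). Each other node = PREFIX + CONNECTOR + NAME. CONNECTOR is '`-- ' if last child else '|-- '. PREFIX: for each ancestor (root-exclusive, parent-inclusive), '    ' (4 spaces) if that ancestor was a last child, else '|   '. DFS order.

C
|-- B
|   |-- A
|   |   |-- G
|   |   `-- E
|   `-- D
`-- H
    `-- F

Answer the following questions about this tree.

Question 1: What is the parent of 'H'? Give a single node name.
Answer: C

Derivation:
Scan adjacency: H appears as child of C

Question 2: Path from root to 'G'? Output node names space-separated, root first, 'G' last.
Walk down from root: C -> B -> A -> G

Answer: C B A G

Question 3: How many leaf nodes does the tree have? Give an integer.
Answer: 4

Derivation:
Leaves (nodes with no children): D, E, F, G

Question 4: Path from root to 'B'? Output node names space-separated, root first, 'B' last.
Walk down from root: C -> B

Answer: C B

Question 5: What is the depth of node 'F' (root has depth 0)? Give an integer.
Answer: 2

Derivation:
Path from root to F: C -> H -> F
Depth = number of edges = 2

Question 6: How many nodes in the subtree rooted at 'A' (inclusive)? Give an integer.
Answer: 3

Derivation:
Subtree rooted at A contains: A, E, G
Count = 3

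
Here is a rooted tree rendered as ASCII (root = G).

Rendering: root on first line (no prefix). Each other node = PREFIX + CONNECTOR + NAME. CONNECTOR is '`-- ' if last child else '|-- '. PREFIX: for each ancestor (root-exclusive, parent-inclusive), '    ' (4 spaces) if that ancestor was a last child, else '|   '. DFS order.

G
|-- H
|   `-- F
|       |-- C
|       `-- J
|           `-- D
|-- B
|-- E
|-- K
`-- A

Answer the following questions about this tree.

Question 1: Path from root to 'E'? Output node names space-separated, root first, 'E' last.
Answer: G E

Derivation:
Walk down from root: G -> E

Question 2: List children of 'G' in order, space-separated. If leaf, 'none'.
Node G's children (from adjacency): H, B, E, K, A

Answer: H B E K A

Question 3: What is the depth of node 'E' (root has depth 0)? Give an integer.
Answer: 1

Derivation:
Path from root to E: G -> E
Depth = number of edges = 1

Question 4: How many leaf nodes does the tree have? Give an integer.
Answer: 6

Derivation:
Leaves (nodes with no children): A, B, C, D, E, K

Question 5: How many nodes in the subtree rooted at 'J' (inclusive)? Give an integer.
Answer: 2

Derivation:
Subtree rooted at J contains: D, J
Count = 2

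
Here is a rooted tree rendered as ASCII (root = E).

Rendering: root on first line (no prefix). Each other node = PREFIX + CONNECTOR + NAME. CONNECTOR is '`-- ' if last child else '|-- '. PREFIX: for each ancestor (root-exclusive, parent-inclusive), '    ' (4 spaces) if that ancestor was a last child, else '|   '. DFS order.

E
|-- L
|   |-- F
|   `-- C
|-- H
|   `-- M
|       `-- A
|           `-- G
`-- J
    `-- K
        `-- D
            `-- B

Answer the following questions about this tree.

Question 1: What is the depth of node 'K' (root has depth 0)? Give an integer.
Answer: 2

Derivation:
Path from root to K: E -> J -> K
Depth = number of edges = 2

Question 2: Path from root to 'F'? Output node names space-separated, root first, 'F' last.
Walk down from root: E -> L -> F

Answer: E L F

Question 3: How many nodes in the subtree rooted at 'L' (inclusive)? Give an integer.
Answer: 3

Derivation:
Subtree rooted at L contains: C, F, L
Count = 3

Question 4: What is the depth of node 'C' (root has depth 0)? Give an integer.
Path from root to C: E -> L -> C
Depth = number of edges = 2

Answer: 2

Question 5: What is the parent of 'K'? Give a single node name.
Answer: J

Derivation:
Scan adjacency: K appears as child of J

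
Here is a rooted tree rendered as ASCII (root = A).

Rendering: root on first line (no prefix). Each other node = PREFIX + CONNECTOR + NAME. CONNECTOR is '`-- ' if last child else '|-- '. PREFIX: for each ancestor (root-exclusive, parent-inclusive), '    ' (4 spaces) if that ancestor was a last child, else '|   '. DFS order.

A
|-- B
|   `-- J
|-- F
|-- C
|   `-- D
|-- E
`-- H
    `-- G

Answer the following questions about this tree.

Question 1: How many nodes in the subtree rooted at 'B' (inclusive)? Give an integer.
Answer: 2

Derivation:
Subtree rooted at B contains: B, J
Count = 2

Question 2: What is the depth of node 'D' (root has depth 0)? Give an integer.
Answer: 2

Derivation:
Path from root to D: A -> C -> D
Depth = number of edges = 2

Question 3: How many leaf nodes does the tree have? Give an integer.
Answer: 5

Derivation:
Leaves (nodes with no children): D, E, F, G, J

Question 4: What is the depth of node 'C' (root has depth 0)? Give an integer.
Answer: 1

Derivation:
Path from root to C: A -> C
Depth = number of edges = 1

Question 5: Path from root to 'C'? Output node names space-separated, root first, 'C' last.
Answer: A C

Derivation:
Walk down from root: A -> C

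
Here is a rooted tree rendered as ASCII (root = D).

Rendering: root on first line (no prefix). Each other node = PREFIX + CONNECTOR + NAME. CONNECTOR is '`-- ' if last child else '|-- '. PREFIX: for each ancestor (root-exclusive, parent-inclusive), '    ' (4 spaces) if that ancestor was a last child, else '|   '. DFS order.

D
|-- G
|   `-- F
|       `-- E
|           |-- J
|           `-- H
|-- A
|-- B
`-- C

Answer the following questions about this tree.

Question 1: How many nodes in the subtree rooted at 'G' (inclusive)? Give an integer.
Subtree rooted at G contains: E, F, G, H, J
Count = 5

Answer: 5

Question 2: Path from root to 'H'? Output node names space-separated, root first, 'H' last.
Answer: D G F E H

Derivation:
Walk down from root: D -> G -> F -> E -> H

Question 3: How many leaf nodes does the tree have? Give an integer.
Answer: 5

Derivation:
Leaves (nodes with no children): A, B, C, H, J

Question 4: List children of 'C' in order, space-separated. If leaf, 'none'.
Node C's children (from adjacency): (leaf)

Answer: none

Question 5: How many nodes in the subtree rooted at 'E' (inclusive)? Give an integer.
Answer: 3

Derivation:
Subtree rooted at E contains: E, H, J
Count = 3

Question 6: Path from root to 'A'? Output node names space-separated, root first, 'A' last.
Walk down from root: D -> A

Answer: D A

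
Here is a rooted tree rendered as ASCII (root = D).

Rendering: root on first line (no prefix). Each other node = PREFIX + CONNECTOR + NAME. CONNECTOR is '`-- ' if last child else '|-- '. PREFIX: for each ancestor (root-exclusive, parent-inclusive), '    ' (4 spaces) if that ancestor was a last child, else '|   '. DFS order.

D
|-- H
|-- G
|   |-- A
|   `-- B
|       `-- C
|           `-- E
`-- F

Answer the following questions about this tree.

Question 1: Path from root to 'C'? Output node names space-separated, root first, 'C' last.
Answer: D G B C

Derivation:
Walk down from root: D -> G -> B -> C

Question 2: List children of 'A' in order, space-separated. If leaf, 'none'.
Answer: none

Derivation:
Node A's children (from adjacency): (leaf)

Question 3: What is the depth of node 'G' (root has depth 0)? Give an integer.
Answer: 1

Derivation:
Path from root to G: D -> G
Depth = number of edges = 1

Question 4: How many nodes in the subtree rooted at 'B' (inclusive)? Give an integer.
Subtree rooted at B contains: B, C, E
Count = 3

Answer: 3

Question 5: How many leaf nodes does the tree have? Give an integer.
Answer: 4

Derivation:
Leaves (nodes with no children): A, E, F, H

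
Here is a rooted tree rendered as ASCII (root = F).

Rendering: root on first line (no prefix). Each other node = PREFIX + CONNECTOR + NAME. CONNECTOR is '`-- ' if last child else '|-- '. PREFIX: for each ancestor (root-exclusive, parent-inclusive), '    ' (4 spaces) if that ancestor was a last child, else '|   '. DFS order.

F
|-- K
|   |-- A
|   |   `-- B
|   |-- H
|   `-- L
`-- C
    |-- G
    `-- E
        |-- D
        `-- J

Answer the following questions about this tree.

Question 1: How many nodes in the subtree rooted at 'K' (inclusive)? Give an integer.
Answer: 5

Derivation:
Subtree rooted at K contains: A, B, H, K, L
Count = 5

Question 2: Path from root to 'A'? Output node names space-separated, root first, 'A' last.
Walk down from root: F -> K -> A

Answer: F K A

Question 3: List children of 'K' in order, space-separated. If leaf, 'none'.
Node K's children (from adjacency): A, H, L

Answer: A H L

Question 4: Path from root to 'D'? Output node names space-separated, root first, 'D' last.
Answer: F C E D

Derivation:
Walk down from root: F -> C -> E -> D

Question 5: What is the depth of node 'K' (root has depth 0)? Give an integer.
Path from root to K: F -> K
Depth = number of edges = 1

Answer: 1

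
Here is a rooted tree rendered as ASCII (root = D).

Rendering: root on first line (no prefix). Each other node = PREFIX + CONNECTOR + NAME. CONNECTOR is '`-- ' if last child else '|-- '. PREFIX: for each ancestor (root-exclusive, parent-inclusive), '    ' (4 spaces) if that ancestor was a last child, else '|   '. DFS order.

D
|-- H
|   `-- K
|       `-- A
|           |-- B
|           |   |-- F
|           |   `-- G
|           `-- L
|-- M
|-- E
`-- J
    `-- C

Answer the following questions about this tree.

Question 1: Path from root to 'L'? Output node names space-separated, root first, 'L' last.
Walk down from root: D -> H -> K -> A -> L

Answer: D H K A L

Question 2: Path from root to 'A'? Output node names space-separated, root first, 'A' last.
Walk down from root: D -> H -> K -> A

Answer: D H K A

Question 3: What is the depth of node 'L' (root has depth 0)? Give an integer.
Answer: 4

Derivation:
Path from root to L: D -> H -> K -> A -> L
Depth = number of edges = 4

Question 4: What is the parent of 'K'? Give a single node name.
Answer: H

Derivation:
Scan adjacency: K appears as child of H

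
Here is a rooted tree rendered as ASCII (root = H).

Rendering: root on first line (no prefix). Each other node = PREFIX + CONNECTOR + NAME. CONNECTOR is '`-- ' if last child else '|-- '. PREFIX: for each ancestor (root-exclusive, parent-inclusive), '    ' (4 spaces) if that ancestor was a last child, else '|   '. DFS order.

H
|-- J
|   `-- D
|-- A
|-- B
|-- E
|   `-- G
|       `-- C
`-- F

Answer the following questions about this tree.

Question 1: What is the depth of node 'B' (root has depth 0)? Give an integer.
Answer: 1

Derivation:
Path from root to B: H -> B
Depth = number of edges = 1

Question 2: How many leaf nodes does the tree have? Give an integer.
Leaves (nodes with no children): A, B, C, D, F

Answer: 5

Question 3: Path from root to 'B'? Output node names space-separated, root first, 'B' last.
Answer: H B

Derivation:
Walk down from root: H -> B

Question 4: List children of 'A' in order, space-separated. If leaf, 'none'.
Answer: none

Derivation:
Node A's children (from adjacency): (leaf)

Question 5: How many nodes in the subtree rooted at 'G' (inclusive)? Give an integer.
Subtree rooted at G contains: C, G
Count = 2

Answer: 2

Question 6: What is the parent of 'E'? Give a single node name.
Answer: H

Derivation:
Scan adjacency: E appears as child of H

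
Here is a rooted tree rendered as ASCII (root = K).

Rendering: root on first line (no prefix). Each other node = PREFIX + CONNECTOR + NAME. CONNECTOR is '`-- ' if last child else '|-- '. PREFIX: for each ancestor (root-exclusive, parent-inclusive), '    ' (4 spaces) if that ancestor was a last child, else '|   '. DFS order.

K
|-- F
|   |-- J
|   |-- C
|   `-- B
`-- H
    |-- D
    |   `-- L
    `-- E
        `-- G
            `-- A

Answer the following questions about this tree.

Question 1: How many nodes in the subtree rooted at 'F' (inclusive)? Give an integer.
Answer: 4

Derivation:
Subtree rooted at F contains: B, C, F, J
Count = 4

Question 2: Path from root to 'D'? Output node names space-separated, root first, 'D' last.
Walk down from root: K -> H -> D

Answer: K H D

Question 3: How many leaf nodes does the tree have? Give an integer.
Answer: 5

Derivation:
Leaves (nodes with no children): A, B, C, J, L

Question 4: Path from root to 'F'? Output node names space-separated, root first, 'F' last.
Walk down from root: K -> F

Answer: K F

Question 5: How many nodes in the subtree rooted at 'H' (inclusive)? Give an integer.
Answer: 6

Derivation:
Subtree rooted at H contains: A, D, E, G, H, L
Count = 6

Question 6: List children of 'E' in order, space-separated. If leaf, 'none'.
Node E's children (from adjacency): G

Answer: G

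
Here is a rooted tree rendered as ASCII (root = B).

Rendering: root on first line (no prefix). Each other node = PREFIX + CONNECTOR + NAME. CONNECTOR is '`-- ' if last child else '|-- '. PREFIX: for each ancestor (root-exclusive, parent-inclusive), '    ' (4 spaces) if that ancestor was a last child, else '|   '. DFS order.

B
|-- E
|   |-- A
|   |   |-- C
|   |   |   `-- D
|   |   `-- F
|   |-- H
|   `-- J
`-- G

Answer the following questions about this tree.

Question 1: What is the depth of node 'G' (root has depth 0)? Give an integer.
Path from root to G: B -> G
Depth = number of edges = 1

Answer: 1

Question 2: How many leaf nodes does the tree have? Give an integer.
Answer: 5

Derivation:
Leaves (nodes with no children): D, F, G, H, J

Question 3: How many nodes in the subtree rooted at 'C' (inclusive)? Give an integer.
Subtree rooted at C contains: C, D
Count = 2

Answer: 2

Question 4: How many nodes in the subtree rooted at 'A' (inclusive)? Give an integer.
Answer: 4

Derivation:
Subtree rooted at A contains: A, C, D, F
Count = 4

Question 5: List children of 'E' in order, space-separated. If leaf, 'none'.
Node E's children (from adjacency): A, H, J

Answer: A H J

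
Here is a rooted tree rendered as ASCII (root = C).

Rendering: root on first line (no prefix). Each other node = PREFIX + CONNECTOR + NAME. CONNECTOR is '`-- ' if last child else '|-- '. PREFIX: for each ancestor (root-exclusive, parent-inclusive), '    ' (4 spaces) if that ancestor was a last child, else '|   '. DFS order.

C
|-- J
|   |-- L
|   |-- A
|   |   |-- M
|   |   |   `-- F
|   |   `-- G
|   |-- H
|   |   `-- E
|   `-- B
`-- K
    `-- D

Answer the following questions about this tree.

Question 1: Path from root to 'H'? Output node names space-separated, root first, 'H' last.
Walk down from root: C -> J -> H

Answer: C J H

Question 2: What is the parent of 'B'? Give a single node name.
Answer: J

Derivation:
Scan adjacency: B appears as child of J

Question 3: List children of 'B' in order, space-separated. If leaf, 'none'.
Node B's children (from adjacency): (leaf)

Answer: none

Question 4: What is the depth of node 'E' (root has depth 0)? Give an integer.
Path from root to E: C -> J -> H -> E
Depth = number of edges = 3

Answer: 3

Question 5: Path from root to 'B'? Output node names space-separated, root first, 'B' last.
Walk down from root: C -> J -> B

Answer: C J B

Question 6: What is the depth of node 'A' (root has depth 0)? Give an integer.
Path from root to A: C -> J -> A
Depth = number of edges = 2

Answer: 2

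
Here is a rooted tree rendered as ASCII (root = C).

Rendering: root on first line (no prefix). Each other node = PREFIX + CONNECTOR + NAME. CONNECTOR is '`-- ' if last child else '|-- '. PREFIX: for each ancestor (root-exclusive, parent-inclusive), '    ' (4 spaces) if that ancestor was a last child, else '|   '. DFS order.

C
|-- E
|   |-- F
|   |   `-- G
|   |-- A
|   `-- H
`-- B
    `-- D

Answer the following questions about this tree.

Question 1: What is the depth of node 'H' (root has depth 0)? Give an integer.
Path from root to H: C -> E -> H
Depth = number of edges = 2

Answer: 2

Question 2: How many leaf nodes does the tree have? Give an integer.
Answer: 4

Derivation:
Leaves (nodes with no children): A, D, G, H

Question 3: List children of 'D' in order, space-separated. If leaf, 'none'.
Answer: none

Derivation:
Node D's children (from adjacency): (leaf)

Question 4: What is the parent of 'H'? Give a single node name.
Answer: E

Derivation:
Scan adjacency: H appears as child of E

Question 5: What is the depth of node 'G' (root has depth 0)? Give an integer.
Answer: 3

Derivation:
Path from root to G: C -> E -> F -> G
Depth = number of edges = 3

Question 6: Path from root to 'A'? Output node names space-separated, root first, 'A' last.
Answer: C E A

Derivation:
Walk down from root: C -> E -> A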